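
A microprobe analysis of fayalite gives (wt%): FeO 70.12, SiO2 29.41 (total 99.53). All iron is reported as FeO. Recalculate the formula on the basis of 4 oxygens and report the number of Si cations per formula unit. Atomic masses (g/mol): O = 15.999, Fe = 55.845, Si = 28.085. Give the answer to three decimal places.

1.002 Si apfu

70.12 wt% FeO ÷ 71.844 g/mol = 0.97600 mol, giving 0.97600 Fe and 0.97600 O.
29.41 wt% SiO2 ÷ 60.083 g/mol = 0.48949 mol, giving 0.48949 Si and 0.97898 O.
Oxygen sums to 1.95498; scaling by 4/1.95498 = 2.04606 puts the formula on 4 O.
Si: 0.48949 × 2.04606 = 1.002 atoms per formula unit.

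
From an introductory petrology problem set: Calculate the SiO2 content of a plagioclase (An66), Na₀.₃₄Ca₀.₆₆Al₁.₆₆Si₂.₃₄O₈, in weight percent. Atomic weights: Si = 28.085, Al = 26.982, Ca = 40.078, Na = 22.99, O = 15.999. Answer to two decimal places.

M(Na₀.₃₄Ca₀.₆₆Al₁.₆₆Si₂.₃₄O₈) = 272.769 g/mol; M(SiO2) = 60.083 g/mol.
Moles SiO2 per formula unit = 2.34 Si ÷ 1 = 2.3400.
SiO2 fraction = (2.3400 × 60.083) / 272.769 = 140.594/272.769 = 0.5154.

51.54 wt%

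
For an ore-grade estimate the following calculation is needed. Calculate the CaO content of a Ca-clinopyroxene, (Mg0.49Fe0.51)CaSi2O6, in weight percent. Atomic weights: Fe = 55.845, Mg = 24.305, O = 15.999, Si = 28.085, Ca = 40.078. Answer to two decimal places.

Formula mass = 232.632 g/mol.
1 Ca → 1.0000 mol CaO per formula unit; M(CaO) = 56.077, so CaO mass = 56.077 g.
56.077/232.632 × 100 = 24.11 wt%.

24.11 wt%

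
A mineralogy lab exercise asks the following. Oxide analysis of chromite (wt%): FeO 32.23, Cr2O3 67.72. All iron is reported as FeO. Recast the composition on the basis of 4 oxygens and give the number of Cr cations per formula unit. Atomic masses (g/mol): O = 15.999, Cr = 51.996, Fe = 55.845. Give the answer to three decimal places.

FeO (M=71.844): mol = 0.44861; Fe = 0.44861, O = 0.44861.
Cr2O3 (M=151.989): mol = 0.44556; Cr = 0.89112, O = 1.33668.
ΣO = 1.78529; factor = 4/ΣO = 2.24053.
Cr apfu = 0.89112 × 2.24053 = 1.997.

1.997 Cr apfu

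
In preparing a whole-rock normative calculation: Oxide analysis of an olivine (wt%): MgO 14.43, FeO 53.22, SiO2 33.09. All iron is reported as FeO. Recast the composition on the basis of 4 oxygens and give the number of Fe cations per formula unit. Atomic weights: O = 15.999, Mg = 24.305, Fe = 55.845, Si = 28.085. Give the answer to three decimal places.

1.347 Fe apfu

MgO (M=40.304): mol = 0.35803; Mg = 0.35803, O = 0.35803.
FeO (M=71.844): mol = 0.74077; Fe = 0.74077, O = 0.74077.
SiO2 (M=60.083): mol = 0.55074; Si = 0.55074, O = 1.10148.
ΣO = 2.20028; factor = 4/ΣO = 1.81795.
Fe apfu = 0.74077 × 1.81795 = 1.347.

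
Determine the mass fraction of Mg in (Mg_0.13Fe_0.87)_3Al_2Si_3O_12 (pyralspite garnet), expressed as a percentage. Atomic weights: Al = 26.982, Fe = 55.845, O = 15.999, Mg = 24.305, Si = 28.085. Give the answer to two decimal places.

M((Mg_0.13Fe_0.87)_3Al_2Si_3O_12) = 485.441 g/mol.
Mg contributes 0.39 × 24.305 = 9.479 g per mole.
9.479/485.441 = 0.0195 → 1.95%.

1.95 mass %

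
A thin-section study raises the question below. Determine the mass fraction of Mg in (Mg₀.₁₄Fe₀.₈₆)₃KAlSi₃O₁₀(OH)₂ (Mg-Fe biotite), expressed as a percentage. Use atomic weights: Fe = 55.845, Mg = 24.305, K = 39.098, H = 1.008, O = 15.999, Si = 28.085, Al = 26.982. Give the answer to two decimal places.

Molar mass of (Mg₀.₁₄Fe₀.₈₆)₃KAlSi₃O₁₀(OH)₂: 0.42*24.305 + 2.58*55.845 + 1*39.098 + 1*26.982 + 3*28.085 + 12*15.999 + 2*1.008 = 498.627 g/mol.
Mass of Mg per formula unit: 0.42 × 24.305 = 10.208 g.
Weight fraction Mg = 10.208 / 498.627 = 0.0205.

2.05 wt%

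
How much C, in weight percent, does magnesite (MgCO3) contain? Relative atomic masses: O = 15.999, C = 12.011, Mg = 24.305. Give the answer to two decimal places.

Formula mass = 1*24.305 + 1*12.011 + 3*15.999 = 84.313 g/mol, of which 12.011 g is C.
So C makes up 12.011/84.313 = 0.1425 of the mass, i.e. 14.25%.

14.25 weight percent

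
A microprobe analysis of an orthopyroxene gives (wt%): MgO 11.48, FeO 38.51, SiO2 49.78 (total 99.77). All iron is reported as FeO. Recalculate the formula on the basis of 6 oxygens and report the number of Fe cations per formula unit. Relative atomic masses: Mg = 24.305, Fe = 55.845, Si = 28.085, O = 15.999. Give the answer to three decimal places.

MgO: 11.48/40.304 = 0.28484 mol → 0.28484 mol Mg, 0.28484 mol O.
FeO: 38.51/71.844 = 0.53602 mol → 0.53602 mol Fe, 0.53602 mol O.
SiO2: 49.78/60.083 = 0.82852 mol → 0.82852 mol Si, 1.65704 mol O.
Total oxygen = 2.47790 mol. Normalization factor = 6/2.47790 = 2.42141.
Fe per 6 O = 0.53602 × 2.42141 = 1.298.

1.298 Fe apfu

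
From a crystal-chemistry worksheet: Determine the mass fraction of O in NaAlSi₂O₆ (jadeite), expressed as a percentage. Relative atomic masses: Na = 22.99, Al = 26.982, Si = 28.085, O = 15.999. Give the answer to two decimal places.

Formula mass = 1·22.99 + 1·26.982 + 2·28.085 + 6·15.999 = 202.136 g/mol, of which 95.994 g is O.
So O makes up 95.994/202.136 = 0.4749 of the mass, i.e. 47.49%.

47.49 wt%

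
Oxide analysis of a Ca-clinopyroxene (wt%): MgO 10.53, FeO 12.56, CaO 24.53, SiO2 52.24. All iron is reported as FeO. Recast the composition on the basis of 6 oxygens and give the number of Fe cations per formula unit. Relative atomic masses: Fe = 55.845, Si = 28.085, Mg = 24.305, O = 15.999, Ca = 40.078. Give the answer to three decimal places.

10.53 wt% MgO ÷ 40.304 g/mol = 0.26126 mol, giving 0.26126 Mg and 0.26126 O.
12.56 wt% FeO ÷ 71.844 g/mol = 0.17482 mol, giving 0.17482 Fe and 0.17482 O.
24.53 wt% CaO ÷ 56.077 g/mol = 0.43743 mol, giving 0.43743 Ca and 0.43743 O.
52.24 wt% SiO2 ÷ 60.083 g/mol = 0.86946 mol, giving 0.86946 Si and 1.73892 O.
Oxygen sums to 2.61243; scaling by 6/2.61243 = 2.29671 puts the formula on 6 O.
Fe: 0.17482 × 2.29671 = 0.402 atoms per formula unit.

0.402 Fe apfu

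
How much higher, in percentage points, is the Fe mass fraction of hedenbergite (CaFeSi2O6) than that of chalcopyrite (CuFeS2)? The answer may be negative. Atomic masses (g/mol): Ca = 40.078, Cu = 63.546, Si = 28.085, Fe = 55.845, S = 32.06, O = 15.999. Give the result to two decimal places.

M(CaFeSi2O6) = 248.087 g/mol, so wt% Fe = 55.845/248.087 × 100 = 22.51%.
M(CuFeS2) = 183.511 g/mol, so wt% Fe = 55.845/183.511 × 100 = 30.43%.
22.51 − 30.43 = -7.92 pp.

-7.92 percentage points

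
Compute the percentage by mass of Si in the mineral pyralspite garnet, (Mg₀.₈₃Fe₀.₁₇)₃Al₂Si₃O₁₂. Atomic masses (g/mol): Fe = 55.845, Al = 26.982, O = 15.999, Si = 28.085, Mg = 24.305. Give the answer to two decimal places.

20.10 wt%

Formula mass = 2.49×24.305 + 0.51×55.845 + 2×26.982 + 3×28.085 + 12×15.999 = 419.207 g/mol, of which 84.255 g is Si.
So Si makes up 84.255/419.207 = 0.2010 of the mass, i.e. 20.10%.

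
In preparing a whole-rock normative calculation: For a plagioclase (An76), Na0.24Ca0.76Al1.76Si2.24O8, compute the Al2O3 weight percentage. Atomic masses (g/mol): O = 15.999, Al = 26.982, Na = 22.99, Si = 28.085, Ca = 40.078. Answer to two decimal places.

32.70 wt%

M(Na0.24Ca0.76Al1.76Si2.24O8) = 274.368 g/mol; M(Al2O3) = 101.961 g/mol.
Moles Al2O3 per formula unit = 1.76 Al ÷ 2 = 0.8800.
Al2O3 fraction = (0.8800 × 101.961) / 274.368 = 89.726/274.368 = 0.3270.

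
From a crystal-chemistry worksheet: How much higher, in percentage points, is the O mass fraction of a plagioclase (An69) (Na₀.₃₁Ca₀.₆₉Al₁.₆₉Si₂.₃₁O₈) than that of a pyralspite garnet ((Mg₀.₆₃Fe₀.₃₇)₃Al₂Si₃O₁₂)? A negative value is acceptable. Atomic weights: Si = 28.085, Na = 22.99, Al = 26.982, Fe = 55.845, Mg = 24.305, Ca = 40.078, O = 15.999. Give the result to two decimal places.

M(Na₀.₃₁Ca₀.₆₉Al₁.₆₉Si₂.₃₁O₈) = 273.249 g/mol, so wt% O = 127.992/273.249 × 100 = 46.84%.
M((Mg₀.₆₃Fe₀.₃₇)₃Al₂Si₃O₁₂) = 438.131 g/mol, so wt% O = 191.988/438.131 × 100 = 43.82%.
46.84 − 43.82 = 3.02 pp.

3.02 percentage points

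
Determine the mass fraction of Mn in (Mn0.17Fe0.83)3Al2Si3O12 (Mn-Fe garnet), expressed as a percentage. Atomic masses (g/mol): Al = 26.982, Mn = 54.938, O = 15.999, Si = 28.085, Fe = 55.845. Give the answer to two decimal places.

Molar mass of (Mn0.17Fe0.83)3Al2Si3O12: 0.51*54.938 + 2.49*55.845 + 2*26.982 + 3*28.085 + 12*15.999 = 497.279 g/mol.
Mass of Mn per formula unit: 0.51 × 54.938 = 28.018 g.
Weight fraction Mn = 28.018 / 497.279 = 0.0563.

5.63 mass %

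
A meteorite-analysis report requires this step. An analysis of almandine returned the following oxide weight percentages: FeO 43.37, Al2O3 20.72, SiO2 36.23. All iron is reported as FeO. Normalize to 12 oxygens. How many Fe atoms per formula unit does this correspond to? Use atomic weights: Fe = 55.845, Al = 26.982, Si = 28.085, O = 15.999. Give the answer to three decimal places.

2.994 Fe apfu

43.37 wt% FeO ÷ 71.844 g/mol = 0.60367 mol, giving 0.60367 Fe and 0.60367 O.
20.72 wt% Al2O3 ÷ 101.961 g/mol = 0.20321 mol, giving 0.40642 Al and 0.60963 O.
36.23 wt% SiO2 ÷ 60.083 g/mol = 0.60300 mol, giving 0.60300 Si and 1.20600 O.
Oxygen sums to 2.41930; scaling by 12/2.41930 = 4.96011 puts the formula on 12 O.
Fe: 0.60367 × 4.96011 = 2.994 atoms per formula unit.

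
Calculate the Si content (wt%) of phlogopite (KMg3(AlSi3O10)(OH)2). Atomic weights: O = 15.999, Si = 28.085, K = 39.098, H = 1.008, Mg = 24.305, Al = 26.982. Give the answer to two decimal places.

20.19 wt%

Formula mass = 1*39.098 + 3*24.305 + 1*26.982 + 3*28.085 + 12*15.999 + 2*1.008 = 417.254 g/mol, of which 84.255 g is Si.
So Si makes up 84.255/417.254 = 0.2019 of the mass, i.e. 20.19%.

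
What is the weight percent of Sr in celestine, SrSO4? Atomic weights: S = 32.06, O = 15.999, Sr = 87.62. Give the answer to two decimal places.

47.70 mass %

M(SrSO4) = 183.676 g/mol.
Sr contributes 1 × 87.62 = 87.620 g per mole.
87.620/183.676 = 0.4770 → 47.70%.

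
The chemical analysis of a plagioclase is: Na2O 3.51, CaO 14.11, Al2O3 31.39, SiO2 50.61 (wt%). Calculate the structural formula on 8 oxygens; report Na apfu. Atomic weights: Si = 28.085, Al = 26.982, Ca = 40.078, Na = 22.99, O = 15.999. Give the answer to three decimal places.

0.311 Na apfu

Na2O (M=61.979): mol = 0.05663; Na = 0.11326, O = 0.05663.
CaO (M=56.077): mol = 0.25162; Ca = 0.25162, O = 0.25162.
Al2O3 (M=101.961): mol = 0.30786; Al = 0.61572, O = 0.92358.
SiO2 (M=60.083): mol = 0.84233; Si = 0.84233, O = 1.68466.
ΣO = 2.91649; factor = 8/ΣO = 2.74302.
Na apfu = 0.11326 × 2.74302 = 0.311.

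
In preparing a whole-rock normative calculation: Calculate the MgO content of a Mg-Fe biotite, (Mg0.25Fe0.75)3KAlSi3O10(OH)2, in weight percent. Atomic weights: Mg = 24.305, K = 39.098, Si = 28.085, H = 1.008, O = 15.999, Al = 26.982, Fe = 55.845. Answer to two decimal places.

Formula mass = 488.219 g/mol.
0.75 Mg → 0.7500 mol MgO per formula unit; M(MgO) = 40.304, so MgO mass = 30.228 g.
30.228/488.219 × 100 = 6.19 wt%.

6.19 wt%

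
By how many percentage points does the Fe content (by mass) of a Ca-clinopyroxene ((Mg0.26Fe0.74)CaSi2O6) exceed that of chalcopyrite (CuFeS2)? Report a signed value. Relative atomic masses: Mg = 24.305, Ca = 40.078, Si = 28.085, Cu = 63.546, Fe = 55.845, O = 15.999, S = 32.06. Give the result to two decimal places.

M((Mg0.26Fe0.74)CaSi2O6) = 239.887 g/mol, so wt% Fe = 41.325/239.887 × 100 = 17.23%.
M(CuFeS2) = 183.511 g/mol, so wt% Fe = 55.845/183.511 × 100 = 30.43%.
17.23 − 30.43 = -13.20 pp.

-13.20 percentage points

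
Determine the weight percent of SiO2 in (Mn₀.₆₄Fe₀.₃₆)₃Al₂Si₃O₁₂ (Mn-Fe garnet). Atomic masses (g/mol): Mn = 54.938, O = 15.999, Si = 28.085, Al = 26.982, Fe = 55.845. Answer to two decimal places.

Formula mass = 496.001 g/mol.
3 Si → 3.0000 mol SiO2 per formula unit; M(SiO2) = 60.083, so SiO2 mass = 180.249 g.
180.249/496.001 × 100 = 36.34 wt%.

36.34 wt%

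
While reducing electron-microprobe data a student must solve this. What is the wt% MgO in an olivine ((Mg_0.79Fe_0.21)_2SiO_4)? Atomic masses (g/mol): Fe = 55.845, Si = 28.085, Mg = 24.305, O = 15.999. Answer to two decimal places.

M((Mg_0.79Fe_0.21)_2SiO_4) = 153.938 g/mol; M(MgO) = 40.304 g/mol.
Moles MgO per formula unit = 1.58 Mg ÷ 1 = 1.5800.
MgO fraction = (1.5800 × 40.304) / 153.938 = 63.680/153.938 = 0.4137.

41.37 wt%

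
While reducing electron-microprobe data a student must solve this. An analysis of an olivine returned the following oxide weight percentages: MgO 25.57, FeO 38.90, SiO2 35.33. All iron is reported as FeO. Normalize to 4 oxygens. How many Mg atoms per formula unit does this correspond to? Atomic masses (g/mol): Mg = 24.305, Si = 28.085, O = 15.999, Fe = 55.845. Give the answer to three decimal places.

MgO: 25.57/40.304 = 0.63443 mol → 0.63443 mol Mg, 0.63443 mol O.
FeO: 38.90/71.844 = 0.54145 mol → 0.54145 mol Fe, 0.54145 mol O.
SiO2: 35.33/60.083 = 0.58802 mol → 0.58802 mol Si, 1.17604 mol O.
Total oxygen = 2.35192 mol. Normalization factor = 4/2.35192 = 1.70074.
Mg per 4 O = 0.63443 × 1.70074 = 1.079.

1.079 Mg apfu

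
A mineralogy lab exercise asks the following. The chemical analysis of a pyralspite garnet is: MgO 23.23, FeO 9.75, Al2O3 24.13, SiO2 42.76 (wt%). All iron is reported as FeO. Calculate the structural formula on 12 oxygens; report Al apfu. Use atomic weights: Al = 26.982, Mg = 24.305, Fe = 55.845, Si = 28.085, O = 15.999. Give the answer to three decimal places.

1.996 Al apfu

MgO (M=40.304): mol = 0.57637; Mg = 0.57637, O = 0.57637.
FeO (M=71.844): mol = 0.13571; Fe = 0.13571, O = 0.13571.
Al2O3 (M=101.961): mol = 0.23666; Al = 0.47332, O = 0.70998.
SiO2 (M=60.083): mol = 0.71168; Si = 0.71168, O = 1.42336.
ΣO = 2.84542; factor = 12/ΣO = 4.21730.
Al apfu = 0.47332 × 4.21730 = 1.996.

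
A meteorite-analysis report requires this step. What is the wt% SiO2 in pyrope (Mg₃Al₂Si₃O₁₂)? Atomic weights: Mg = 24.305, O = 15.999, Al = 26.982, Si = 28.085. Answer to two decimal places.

M(Mg₃Al₂Si₃O₁₂) = 403.122 g/mol; M(SiO2) = 60.083 g/mol.
Moles SiO2 per formula unit = 3 Si ÷ 1 = 3.0000.
SiO2 fraction = (3.0000 × 60.083) / 403.122 = 180.249/403.122 = 0.4471.

44.71 wt%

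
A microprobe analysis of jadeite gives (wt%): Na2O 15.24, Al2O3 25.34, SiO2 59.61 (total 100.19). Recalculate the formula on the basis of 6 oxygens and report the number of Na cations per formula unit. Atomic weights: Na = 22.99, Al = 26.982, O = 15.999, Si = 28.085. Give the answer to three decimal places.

0.992 Na apfu

15.24 wt% Na2O ÷ 61.979 g/mol = 0.24589 mol, giving 0.49178 Na and 0.24589 O.
25.34 wt% Al2O3 ÷ 101.961 g/mol = 0.24853 mol, giving 0.49706 Al and 0.74559 O.
59.61 wt% SiO2 ÷ 60.083 g/mol = 0.99213 mol, giving 0.99213 Si and 1.98426 O.
Oxygen sums to 2.97574; scaling by 6/2.97574 = 2.01631 puts the formula on 6 O.
Na: 0.49178 × 2.01631 = 0.992 atoms per formula unit.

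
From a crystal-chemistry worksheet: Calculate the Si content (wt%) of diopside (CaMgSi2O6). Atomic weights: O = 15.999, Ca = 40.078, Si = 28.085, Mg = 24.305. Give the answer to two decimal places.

25.94 wt%

Molar mass of CaMgSi2O6: 1*40.078 + 1*24.305 + 2*28.085 + 6*15.999 = 216.547 g/mol.
Mass of Si per formula unit: 2 × 28.085 = 56.170 g.
Weight fraction Si = 56.170 / 216.547 = 0.2594.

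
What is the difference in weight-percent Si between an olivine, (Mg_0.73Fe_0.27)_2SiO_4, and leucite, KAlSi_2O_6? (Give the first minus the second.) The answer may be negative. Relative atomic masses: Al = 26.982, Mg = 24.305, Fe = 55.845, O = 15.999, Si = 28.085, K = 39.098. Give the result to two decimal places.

-7.93 percentage points

First mineral: 28.085 g Si in 157.723 g formula = 17.81 wt% Si.
Second mineral: 56.170 g Si in 218.244 g formula = 25.74 wt% Si.
17.81% − 25.74% gives a difference of -7.93 percentage points.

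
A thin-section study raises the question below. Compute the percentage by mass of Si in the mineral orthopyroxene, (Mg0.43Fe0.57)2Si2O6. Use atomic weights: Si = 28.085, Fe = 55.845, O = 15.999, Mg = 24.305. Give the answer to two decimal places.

Molar mass of (Mg0.43Fe0.57)2Si2O6: 0.86·24.305 + 1.14·55.845 + 2·28.085 + 6·15.999 = 236.730 g/mol.
Mass of Si per formula unit: 2 × 28.085 = 56.170 g.
Weight fraction Si = 56.170 / 236.730 = 0.2373.

23.73 wt%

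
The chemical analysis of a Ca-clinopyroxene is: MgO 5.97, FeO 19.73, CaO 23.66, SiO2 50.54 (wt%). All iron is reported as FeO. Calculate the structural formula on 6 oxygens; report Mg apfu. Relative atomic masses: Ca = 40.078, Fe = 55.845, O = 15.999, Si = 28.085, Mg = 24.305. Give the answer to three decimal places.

MgO: 5.97/40.304 = 0.14812 mol → 0.14812 mol Mg, 0.14812 mol O.
FeO: 19.73/71.844 = 0.27462 mol → 0.27462 mol Fe, 0.27462 mol O.
CaO: 23.66/56.077 = 0.42192 mol → 0.42192 mol Ca, 0.42192 mol O.
SiO2: 50.54/60.083 = 0.84117 mol → 0.84117 mol Si, 1.68234 mol O.
Total oxygen = 2.52700 mol. Normalization factor = 6/2.52700 = 2.37436.
Mg per 6 O = 0.14812 × 2.37436 = 0.352.

0.352 Mg apfu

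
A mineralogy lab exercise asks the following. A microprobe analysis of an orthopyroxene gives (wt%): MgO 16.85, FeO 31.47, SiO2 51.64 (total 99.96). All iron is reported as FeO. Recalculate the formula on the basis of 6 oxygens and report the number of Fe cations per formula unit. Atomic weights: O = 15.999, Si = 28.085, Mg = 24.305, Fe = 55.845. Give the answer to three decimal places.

1.021 Fe apfu

16.85 wt% MgO ÷ 40.304 g/mol = 0.41807 mol, giving 0.41807 Mg and 0.41807 O.
31.47 wt% FeO ÷ 71.844 g/mol = 0.43803 mol, giving 0.43803 Fe and 0.43803 O.
51.64 wt% SiO2 ÷ 60.083 g/mol = 0.85948 mol, giving 0.85948 Si and 1.71896 O.
Oxygen sums to 2.57506; scaling by 6/2.57506 = 2.33004 puts the formula on 6 O.
Fe: 0.43803 × 2.33004 = 1.021 atoms per formula unit.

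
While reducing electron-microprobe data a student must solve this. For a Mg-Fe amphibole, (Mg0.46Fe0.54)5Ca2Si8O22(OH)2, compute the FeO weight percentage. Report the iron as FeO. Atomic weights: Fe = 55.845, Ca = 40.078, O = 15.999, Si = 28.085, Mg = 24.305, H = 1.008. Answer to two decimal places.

21.61 wt%

M((Mg0.46Fe0.54)5Ca2Si8O22(OH)2) = 897.511 g/mol; M(FeO) = 71.844 g/mol.
Moles FeO per formula unit = 2.70 Fe ÷ 1 = 2.7000.
FeO fraction = (2.7000 × 71.844) / 897.511 = 193.979/897.511 = 0.2161.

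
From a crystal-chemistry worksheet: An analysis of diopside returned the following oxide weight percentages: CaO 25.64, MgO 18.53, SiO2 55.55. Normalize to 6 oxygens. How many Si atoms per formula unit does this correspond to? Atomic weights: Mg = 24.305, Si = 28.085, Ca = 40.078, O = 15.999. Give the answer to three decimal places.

2.005 Si apfu

CaO (M=56.077): mol = 0.45723; Ca = 0.45723, O = 0.45723.
MgO (M=40.304): mol = 0.45976; Mg = 0.45976, O = 0.45976.
SiO2 (M=60.083): mol = 0.92455; Si = 0.92455, O = 1.84910.
ΣO = 2.76609; factor = 6/ΣO = 2.16913.
Si apfu = 0.92455 × 2.16913 = 2.005.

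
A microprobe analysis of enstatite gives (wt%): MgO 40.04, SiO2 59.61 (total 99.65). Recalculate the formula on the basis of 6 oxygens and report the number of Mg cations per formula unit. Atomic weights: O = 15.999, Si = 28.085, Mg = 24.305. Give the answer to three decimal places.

2.002 Mg apfu

40.04 wt% MgO ÷ 40.304 g/mol = 0.99345 mol, giving 0.99345 Mg and 0.99345 O.
59.61 wt% SiO2 ÷ 60.083 g/mol = 0.99213 mol, giving 0.99213 Si and 1.98426 O.
Oxygen sums to 2.97771; scaling by 6/2.97771 = 2.01497 puts the formula on 6 O.
Mg: 0.99345 × 2.01497 = 2.002 atoms per formula unit.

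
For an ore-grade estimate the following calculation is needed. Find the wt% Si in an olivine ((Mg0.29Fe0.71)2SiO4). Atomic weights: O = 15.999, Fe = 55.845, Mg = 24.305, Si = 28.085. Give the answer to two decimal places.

M((Mg0.29Fe0.71)2SiO4) = 185.478 g/mol.
Si contributes 1 × 28.085 = 28.085 g per mole.
28.085/185.478 = 0.1514 → 15.14%.

15.14 weight percent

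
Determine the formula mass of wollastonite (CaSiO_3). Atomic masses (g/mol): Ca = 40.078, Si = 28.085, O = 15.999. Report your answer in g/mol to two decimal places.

Ca: 1 × 40.078 = 40.0780
Si: 1 × 28.085 = 28.0850
O: 3 × 15.999 = 47.9970
Summing the contributions gives the formula mass.

116.16 g/mol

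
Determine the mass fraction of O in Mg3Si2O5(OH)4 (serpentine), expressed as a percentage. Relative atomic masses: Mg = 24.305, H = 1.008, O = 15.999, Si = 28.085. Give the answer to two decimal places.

51.96 wt%

M(Mg3Si2O5(OH)4) = 277.108 g/mol.
O contributes 9 × 15.999 = 143.991 g per mole.
143.991/277.108 = 0.5196 → 51.96%.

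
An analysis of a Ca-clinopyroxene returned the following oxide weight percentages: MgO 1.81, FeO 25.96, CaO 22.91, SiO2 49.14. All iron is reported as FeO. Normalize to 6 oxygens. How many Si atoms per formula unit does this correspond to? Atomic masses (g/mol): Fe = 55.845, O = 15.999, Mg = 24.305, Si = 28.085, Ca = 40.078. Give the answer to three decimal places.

2.003 Si apfu

MgO (M=40.304): mol = 0.04491; Mg = 0.04491, O = 0.04491.
FeO (M=71.844): mol = 0.36134; Fe = 0.36134, O = 0.36134.
CaO (M=56.077): mol = 0.40855; Ca = 0.40855, O = 0.40855.
SiO2 (M=60.083): mol = 0.81787; Si = 0.81787, O = 1.63574.
ΣO = 2.45054; factor = 6/ΣO = 2.44844.
Si apfu = 0.81787 × 2.44844 = 2.003.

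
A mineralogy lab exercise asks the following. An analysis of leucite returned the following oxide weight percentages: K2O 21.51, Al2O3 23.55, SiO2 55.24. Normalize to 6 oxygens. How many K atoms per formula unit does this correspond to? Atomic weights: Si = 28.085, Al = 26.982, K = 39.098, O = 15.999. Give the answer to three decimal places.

K2O (M=94.195): mol = 0.22836; K = 0.45672, O = 0.22836.
Al2O3 (M=101.961): mol = 0.23097; Al = 0.46194, O = 0.69291.
SiO2 (M=60.083): mol = 0.91939; Si = 0.91939, O = 1.83878.
ΣO = 2.76005; factor = 6/ΣO = 2.17387.
K apfu = 0.45672 × 2.17387 = 0.993.

0.993 K apfu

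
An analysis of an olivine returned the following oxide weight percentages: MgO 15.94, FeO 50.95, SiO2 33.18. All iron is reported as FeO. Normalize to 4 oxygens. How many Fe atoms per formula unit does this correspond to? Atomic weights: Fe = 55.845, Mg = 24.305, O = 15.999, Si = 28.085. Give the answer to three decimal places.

1.284 Fe apfu

MgO: 15.94/40.304 = 0.39549 mol → 0.39549 mol Mg, 0.39549 mol O.
FeO: 50.95/71.844 = 0.70918 mol → 0.70918 mol Fe, 0.70918 mol O.
SiO2: 33.18/60.083 = 0.55224 mol → 0.55224 mol Si, 1.10448 mol O.
Total oxygen = 2.20915 mol. Normalization factor = 4/2.20915 = 1.81065.
Fe per 4 O = 0.70918 × 1.81065 = 1.284.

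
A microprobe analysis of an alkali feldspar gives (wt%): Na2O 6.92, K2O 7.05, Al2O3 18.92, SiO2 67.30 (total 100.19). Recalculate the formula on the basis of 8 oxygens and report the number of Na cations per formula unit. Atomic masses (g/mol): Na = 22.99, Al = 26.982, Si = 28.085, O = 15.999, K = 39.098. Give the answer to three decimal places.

0.599 Na apfu

Na2O: 6.92/61.979 = 0.11165 mol → 0.22330 mol Na, 0.11165 mol O.
K2O: 7.05/94.195 = 0.07484 mol → 0.14968 mol K, 0.07484 mol O.
Al2O3: 18.92/101.961 = 0.18556 mol → 0.37112 mol Al, 0.55668 mol O.
SiO2: 67.30/60.083 = 1.12012 mol → 1.12012 mol Si, 2.24024 mol O.
Total oxygen = 2.98341 mol. Normalization factor = 8/2.98341 = 2.68150.
Na per 8 O = 0.22330 × 2.68150 = 0.599.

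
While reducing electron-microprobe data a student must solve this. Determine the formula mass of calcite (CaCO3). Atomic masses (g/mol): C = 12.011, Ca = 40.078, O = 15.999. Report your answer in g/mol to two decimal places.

Ca: 1 × 40.078 = 40.0780
C: 1 × 12.011 = 12.0110
O: 3 × 15.999 = 47.9970
Summing the contributions gives the formula mass.

100.09 g/mol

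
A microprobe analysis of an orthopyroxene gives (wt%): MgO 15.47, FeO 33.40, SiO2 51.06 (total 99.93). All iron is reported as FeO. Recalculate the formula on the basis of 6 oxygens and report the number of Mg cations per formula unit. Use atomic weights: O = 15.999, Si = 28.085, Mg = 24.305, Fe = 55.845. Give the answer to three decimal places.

MgO: 15.47/40.304 = 0.38383 mol → 0.38383 mol Mg, 0.38383 mol O.
FeO: 33.40/71.844 = 0.46490 mol → 0.46490 mol Fe, 0.46490 mol O.
SiO2: 51.06/60.083 = 0.84982 mol → 0.84982 mol Si, 1.69964 mol O.
Total oxygen = 2.54837 mol. Normalization factor = 6/2.54837 = 2.35445.
Mg per 6 O = 0.38383 × 2.35445 = 0.904.

0.904 Mg apfu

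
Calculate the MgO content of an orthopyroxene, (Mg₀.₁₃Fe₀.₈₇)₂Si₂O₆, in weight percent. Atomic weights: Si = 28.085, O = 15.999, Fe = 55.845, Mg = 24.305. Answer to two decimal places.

4.10 wt%

Molar mass of (Mg₀.₁₃Fe₀.₈₇)₂Si₂O₆ = 0.26×24.305 + 1.74×55.845 + 2×28.085 + 6×15.999 = 255.654 g/mol.
Each formula unit contains 0.26 Mg, equivalent to 0.26/1 = 0.2600 mol MgO.
M(MgO) = 1×24.305 + 1×15.999 = 40.304 g/mol.
Mass of MgO per formula unit = 0.2600 × 40.304 = 10.479 g.
MgO wt% = 10.479 / 255.654 × 100 = 4.10%.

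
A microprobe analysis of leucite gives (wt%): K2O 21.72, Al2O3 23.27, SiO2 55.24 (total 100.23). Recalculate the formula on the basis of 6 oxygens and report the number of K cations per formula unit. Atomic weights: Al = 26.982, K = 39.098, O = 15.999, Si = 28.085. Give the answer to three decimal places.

21.72 wt% K2O ÷ 94.195 g/mol = 0.23059 mol, giving 0.46118 K and 0.23059 O.
23.27 wt% Al2O3 ÷ 101.961 g/mol = 0.22822 mol, giving 0.45644 Al and 0.68466 O.
55.24 wt% SiO2 ÷ 60.083 g/mol = 0.91939 mol, giving 0.91939 Si and 1.83878 O.
Oxygen sums to 2.75403; scaling by 6/2.75403 = 2.17863 puts the formula on 6 O.
K: 0.46118 × 2.17863 = 1.005 atoms per formula unit.

1.005 K apfu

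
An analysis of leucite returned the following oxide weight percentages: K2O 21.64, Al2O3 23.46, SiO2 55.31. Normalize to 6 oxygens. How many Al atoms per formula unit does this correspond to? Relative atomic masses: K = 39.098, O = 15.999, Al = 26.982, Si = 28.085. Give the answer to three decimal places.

1.000 Al apfu

K2O (M=94.195): mol = 0.22974; K = 0.45948, O = 0.22974.
Al2O3 (M=101.961): mol = 0.23009; Al = 0.46018, O = 0.69027.
SiO2 (M=60.083): mol = 0.92056; Si = 0.92056, O = 1.84112.
ΣO = 2.76113; factor = 6/ΣO = 2.17302.
Al apfu = 0.46018 × 2.17302 = 1.000.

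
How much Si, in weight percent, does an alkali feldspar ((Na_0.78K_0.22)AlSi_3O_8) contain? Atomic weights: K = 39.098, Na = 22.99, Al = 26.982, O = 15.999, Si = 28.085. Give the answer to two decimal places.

Formula mass = 0.78·22.99 + 0.22·39.098 + 1·26.982 + 3·28.085 + 8·15.999 = 265.763 g/mol, of which 84.255 g is Si.
So Si makes up 84.255/265.763 = 0.3170 of the mass, i.e. 31.70%.

31.70 weight percent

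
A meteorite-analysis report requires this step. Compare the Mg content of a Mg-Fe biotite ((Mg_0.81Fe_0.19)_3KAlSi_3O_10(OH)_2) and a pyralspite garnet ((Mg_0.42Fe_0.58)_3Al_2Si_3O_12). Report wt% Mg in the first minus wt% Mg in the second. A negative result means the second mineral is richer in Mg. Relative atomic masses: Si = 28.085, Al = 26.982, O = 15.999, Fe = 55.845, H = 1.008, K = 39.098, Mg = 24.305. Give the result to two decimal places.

M((Mg_0.81Fe_0.19)_3KAlSi_3O_10(OH)_2) = 435.232 g/mol, so wt% Mg = 59.061/435.232 × 100 = 13.57%.
M((Mg_0.42Fe_0.58)_3Al_2Si_3O_12) = 458.002 g/mol, so wt% Mg = 30.624/458.002 × 100 = 6.69%.
13.57 − 6.69 = 6.88 pp.

6.88 percentage points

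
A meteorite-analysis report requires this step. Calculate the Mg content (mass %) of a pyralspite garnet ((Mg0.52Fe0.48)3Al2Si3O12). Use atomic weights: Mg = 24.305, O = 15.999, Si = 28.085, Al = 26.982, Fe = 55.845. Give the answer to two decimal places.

Formula mass = 1.56·24.305 + 1.44·55.845 + 2·26.982 + 3·28.085 + 12·15.999 = 448.540 g/mol, of which 37.916 g is Mg.
So Mg makes up 37.916/448.540 = 0.0845 of the mass, i.e. 8.45%.

8.45 mass %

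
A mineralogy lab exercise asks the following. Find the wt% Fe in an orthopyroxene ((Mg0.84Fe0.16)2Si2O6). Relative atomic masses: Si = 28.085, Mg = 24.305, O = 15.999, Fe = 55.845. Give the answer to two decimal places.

8.47 weight percent

Molar mass of (Mg0.84Fe0.16)2Si2O6: 1.68×24.305 + 0.32×55.845 + 2×28.085 + 6×15.999 = 210.867 g/mol.
Mass of Fe per formula unit: 0.32 × 55.845 = 17.870 g.
Weight fraction Fe = 17.870 / 210.867 = 0.0847.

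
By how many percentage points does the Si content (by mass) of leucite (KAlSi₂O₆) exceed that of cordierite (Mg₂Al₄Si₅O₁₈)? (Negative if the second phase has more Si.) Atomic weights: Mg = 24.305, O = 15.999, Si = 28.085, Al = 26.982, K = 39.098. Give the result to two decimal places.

1.73 percentage points

M(KAlSi₂O₆) = 218.244 g/mol, so wt% Si = 56.170/218.244 × 100 = 25.74%.
M(Mg₂Al₄Si₅O₁₈) = 584.945 g/mol, so wt% Si = 140.425/584.945 × 100 = 24.01%.
25.74 − 24.01 = 1.73 pp.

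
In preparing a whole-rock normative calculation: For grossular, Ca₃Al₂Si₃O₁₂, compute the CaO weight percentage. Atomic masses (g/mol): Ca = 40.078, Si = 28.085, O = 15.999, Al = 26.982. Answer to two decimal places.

37.35 wt%

Molar mass of Ca₃Al₂Si₃O₁₂ = 3×40.078 + 2×26.982 + 3×28.085 + 12×15.999 = 450.441 g/mol.
Each formula unit contains 3 Ca, equivalent to 3/1 = 3.0000 mol CaO.
M(CaO) = 1×40.078 + 1×15.999 = 56.077 g/mol.
Mass of CaO per formula unit = 3.0000 × 56.077 = 168.231 g.
CaO wt% = 168.231 / 450.441 × 100 = 37.35%.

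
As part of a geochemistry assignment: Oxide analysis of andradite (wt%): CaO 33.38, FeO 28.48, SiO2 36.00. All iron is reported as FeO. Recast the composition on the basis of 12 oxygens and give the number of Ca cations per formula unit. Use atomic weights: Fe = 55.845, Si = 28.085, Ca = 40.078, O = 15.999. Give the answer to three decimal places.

3.262 Ca apfu

33.38 wt% CaO ÷ 56.077 g/mol = 0.59525 mol, giving 0.59525 Ca and 0.59525 O.
28.48 wt% FeO ÷ 71.844 g/mol = 0.39641 mol, giving 0.39641 Fe and 0.39641 O.
36.00 wt% SiO2 ÷ 60.083 g/mol = 0.59917 mol, giving 0.59917 Si and 1.19834 O.
Oxygen sums to 2.19000; scaling by 12/2.19000 = 5.47945 puts the formula on 12 O.
Ca: 0.59525 × 5.47945 = 3.262 atoms per formula unit.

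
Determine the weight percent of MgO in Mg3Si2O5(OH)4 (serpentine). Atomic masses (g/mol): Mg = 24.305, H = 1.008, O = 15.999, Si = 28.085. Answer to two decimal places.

43.63 wt%

Formula mass = 277.108 g/mol.
3 Mg → 3.0000 mol MgO per formula unit; M(MgO) = 40.304, so MgO mass = 120.912 g.
120.912/277.108 × 100 = 43.63 wt%.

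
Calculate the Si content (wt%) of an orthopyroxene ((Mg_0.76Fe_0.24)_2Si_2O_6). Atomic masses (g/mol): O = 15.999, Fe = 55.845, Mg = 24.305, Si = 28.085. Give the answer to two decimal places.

Molar mass of (Mg_0.76Fe_0.24)_2Si_2O_6: 1.52×24.305 + 0.48×55.845 + 2×28.085 + 6×15.999 = 215.913 g/mol.
Mass of Si per formula unit: 2 × 28.085 = 56.170 g.
Weight fraction Si = 56.170 / 215.913 = 0.2602.

26.02 wt%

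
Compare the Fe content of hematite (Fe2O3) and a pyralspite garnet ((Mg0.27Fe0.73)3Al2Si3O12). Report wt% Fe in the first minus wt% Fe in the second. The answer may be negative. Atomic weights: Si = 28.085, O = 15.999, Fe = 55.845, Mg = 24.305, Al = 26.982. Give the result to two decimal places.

44.04 percentage points

First mineral: 111.690 g Fe in 159.687 g formula = 69.94 wt% Fe.
Second mineral: 122.301 g Fe in 472.195 g formula = 25.90 wt% Fe.
69.94% − 25.90% gives a difference of 44.04 percentage points.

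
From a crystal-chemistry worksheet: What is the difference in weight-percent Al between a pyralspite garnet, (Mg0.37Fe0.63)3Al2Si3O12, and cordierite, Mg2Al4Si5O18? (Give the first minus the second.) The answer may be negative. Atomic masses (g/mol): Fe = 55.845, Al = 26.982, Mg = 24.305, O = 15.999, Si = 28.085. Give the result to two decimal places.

-6.79 percentage points

M((Mg0.37Fe0.63)3Al2Si3O12) = 462.733 g/mol, so wt% Al = 53.964/462.733 × 100 = 11.66%.
M(Mg2Al4Si5O18) = 584.945 g/mol, so wt% Al = 107.928/584.945 × 100 = 18.45%.
11.66 − 18.45 = -6.79 pp.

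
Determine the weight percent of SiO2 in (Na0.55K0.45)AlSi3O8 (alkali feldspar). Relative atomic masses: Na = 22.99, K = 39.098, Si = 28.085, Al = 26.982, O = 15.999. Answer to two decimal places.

Molar mass of (Na0.55K0.45)AlSi3O8 = 0.55·22.99 + 0.45·39.098 + 1·26.982 + 3·28.085 + 8·15.999 = 269.468 g/mol.
Each formula unit contains 3 Si, equivalent to 3/1 = 3.0000 mol SiO2.
M(SiO2) = 1×28.085 + 2×15.999 = 60.083 g/mol.
Mass of SiO2 per formula unit = 3.0000 × 60.083 = 180.249 g.
SiO2 wt% = 180.249 / 269.468 × 100 = 66.89%.

66.89 wt%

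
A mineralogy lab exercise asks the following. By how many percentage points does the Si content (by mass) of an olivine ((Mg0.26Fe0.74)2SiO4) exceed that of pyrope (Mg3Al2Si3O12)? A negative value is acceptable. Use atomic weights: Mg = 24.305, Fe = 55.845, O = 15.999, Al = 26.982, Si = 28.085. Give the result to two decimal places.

-5.91 percentage points

Si in (Mg0.26Fe0.74)2SiO4: molar mass 187.370 g/mol; 1×28.085 = 28.085 g → 14.99 wt%.
Si in Mg3Al2Si3O12: molar mass 403.122 g/mol; 3×28.085 = 84.255 g → 20.90 wt%.
Difference = 14.99 − 20.90 = -5.91 percentage points.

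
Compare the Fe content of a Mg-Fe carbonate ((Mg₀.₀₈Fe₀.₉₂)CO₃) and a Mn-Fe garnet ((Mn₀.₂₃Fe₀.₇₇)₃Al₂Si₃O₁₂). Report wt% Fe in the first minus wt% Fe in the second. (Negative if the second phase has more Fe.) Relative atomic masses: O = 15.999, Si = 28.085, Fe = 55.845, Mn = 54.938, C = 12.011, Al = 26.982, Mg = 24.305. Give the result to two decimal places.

Fe in (Mg₀.₀₈Fe₀.₉₂)CO₃: molar mass 113.330 g/mol; 0.92×55.845 = 51.377 g → 45.33 wt%.
Fe in (Mn₀.₂₃Fe₀.₇₇)₃Al₂Si₃O₁₂: molar mass 497.116 g/mol; 2.31×55.845 = 129.002 g → 25.95 wt%.
Difference = 45.33 − 25.95 = 19.38 percentage points.

19.38 percentage points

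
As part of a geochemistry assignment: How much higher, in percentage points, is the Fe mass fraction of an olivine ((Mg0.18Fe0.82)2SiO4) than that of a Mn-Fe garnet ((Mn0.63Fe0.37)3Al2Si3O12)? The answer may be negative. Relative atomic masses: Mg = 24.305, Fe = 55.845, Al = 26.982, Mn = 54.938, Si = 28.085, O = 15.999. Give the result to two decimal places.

35.10 percentage points

First mineral: 91.586 g Fe in 192.417 g formula = 47.60 wt% Fe.
Second mineral: 61.988 g Fe in 496.028 g formula = 12.50 wt% Fe.
47.60% − 12.50% gives a difference of 35.10 percentage points.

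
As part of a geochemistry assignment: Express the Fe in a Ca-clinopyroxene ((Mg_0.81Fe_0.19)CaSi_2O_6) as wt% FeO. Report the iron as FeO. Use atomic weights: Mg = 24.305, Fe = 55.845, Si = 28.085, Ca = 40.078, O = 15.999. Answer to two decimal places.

M((Mg_0.81Fe_0.19)CaSi_2O_6) = 222.540 g/mol; M(FeO) = 71.844 g/mol.
Moles FeO per formula unit = 0.19 Fe ÷ 1 = 0.1900.
FeO fraction = (0.1900 × 71.844) / 222.540 = 13.650/222.540 = 0.0613.

6.13 wt%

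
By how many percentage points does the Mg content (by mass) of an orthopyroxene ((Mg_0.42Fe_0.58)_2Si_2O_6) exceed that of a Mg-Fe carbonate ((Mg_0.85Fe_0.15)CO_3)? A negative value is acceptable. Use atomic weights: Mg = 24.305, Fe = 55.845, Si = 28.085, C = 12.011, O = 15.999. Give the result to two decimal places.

-14.60 percentage points

First mineral: 20.416 g Mg in 237.360 g formula = 8.60 wt% Mg.
Second mineral: 20.659 g Mg in 89.044 g formula = 23.20 wt% Mg.
8.60% − 23.20% gives a difference of -14.60 percentage points.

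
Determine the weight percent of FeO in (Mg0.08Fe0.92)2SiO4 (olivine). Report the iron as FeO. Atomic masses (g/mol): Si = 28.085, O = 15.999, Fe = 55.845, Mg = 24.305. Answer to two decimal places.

Molar mass of (Mg0.08Fe0.92)2SiO4 = 0.16*24.305 + 1.84*55.845 + 1*28.085 + 4*15.999 = 198.725 g/mol.
Each formula unit contains 1.84 Fe, equivalent to 1.84/1 = 1.8400 mol FeO.
M(FeO) = 1×55.845 + 1×15.999 = 71.844 g/mol.
Mass of FeO per formula unit = 1.8400 × 71.844 = 132.193 g.
FeO wt% = 132.193 / 198.725 × 100 = 66.52%.

66.52 wt%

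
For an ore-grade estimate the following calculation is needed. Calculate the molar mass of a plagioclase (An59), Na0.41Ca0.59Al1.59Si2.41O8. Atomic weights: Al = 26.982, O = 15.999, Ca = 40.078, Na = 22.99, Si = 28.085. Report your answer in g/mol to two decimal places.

M = 0.41×22.99 + 0.59×40.078 + 1.59×26.982 + 2.41×28.085 + 8×15.999

271.65 g/mol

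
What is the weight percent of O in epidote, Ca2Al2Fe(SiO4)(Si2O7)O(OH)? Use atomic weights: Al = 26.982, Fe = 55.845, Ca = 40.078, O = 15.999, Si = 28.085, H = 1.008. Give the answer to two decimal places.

Molar mass of Ca2Al2Fe(SiO4)(Si2O7)O(OH): 2·40.078 + 2·26.982 + 1·55.845 + 3·28.085 + 13·15.999 + 1·1.008 = 483.215 g/mol.
Mass of O per formula unit: 13 × 15.999 = 207.987 g.
Weight fraction O = 207.987 / 483.215 = 0.4304.

43.04 weight percent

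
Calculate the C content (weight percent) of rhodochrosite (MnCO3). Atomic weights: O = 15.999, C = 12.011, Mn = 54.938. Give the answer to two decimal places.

10.45 weight percent

Formula mass = 1·54.938 + 1·12.011 + 3·15.999 = 114.946 g/mol, of which 12.011 g is C.
So C makes up 12.011/114.946 = 0.1045 of the mass, i.e. 10.45%.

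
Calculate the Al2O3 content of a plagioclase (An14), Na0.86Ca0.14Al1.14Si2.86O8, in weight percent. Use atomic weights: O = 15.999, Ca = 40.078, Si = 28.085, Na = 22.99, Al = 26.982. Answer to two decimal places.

21.98 wt%

M(Na0.86Ca0.14Al1.14Si2.86O8) = 264.457 g/mol; M(Al2O3) = 101.961 g/mol.
Moles Al2O3 per formula unit = 1.14 Al ÷ 2 = 0.5700.
Al2O3 fraction = (0.5700 × 101.961) / 264.457 = 58.118/264.457 = 0.2198.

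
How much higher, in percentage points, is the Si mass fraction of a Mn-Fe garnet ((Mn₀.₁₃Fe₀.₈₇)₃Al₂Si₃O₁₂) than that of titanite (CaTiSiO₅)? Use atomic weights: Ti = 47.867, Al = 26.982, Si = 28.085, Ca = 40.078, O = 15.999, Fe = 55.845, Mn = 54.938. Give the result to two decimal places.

2.61 percentage points

Si in (Mn₀.₁₃Fe₀.₈₇)₃Al₂Si₃O₁₂: molar mass 497.388 g/mol; 3×28.085 = 84.255 g → 16.94 wt%.
Si in CaTiSiO₅: molar mass 196.025 g/mol; 1×28.085 = 28.085 g → 14.33 wt%.
Difference = 16.94 − 14.33 = 2.61 percentage points.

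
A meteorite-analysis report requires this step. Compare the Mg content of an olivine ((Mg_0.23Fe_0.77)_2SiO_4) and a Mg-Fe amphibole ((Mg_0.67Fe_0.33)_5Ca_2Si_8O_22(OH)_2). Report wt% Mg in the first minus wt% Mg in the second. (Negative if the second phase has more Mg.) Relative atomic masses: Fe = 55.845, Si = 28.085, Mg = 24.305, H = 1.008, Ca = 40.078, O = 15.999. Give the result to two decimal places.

-3.51 percentage points

M((Mg_0.23Fe_0.77)_2SiO_4) = 189.263 g/mol, so wt% Mg = 11.180/189.263 × 100 = 5.91%.
M((Mg_0.67Fe_0.33)_5Ca_2Si_8O_22(OH)_2) = 864.394 g/mol, so wt% Mg = 81.422/864.394 × 100 = 9.42%.
5.91 − 9.42 = -3.51 pp.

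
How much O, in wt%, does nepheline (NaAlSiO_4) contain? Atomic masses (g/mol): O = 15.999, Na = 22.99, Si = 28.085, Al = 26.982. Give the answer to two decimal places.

45.05 wt%

Molar mass of NaAlSiO_4: 1*22.99 + 1*26.982 + 1*28.085 + 4*15.999 = 142.053 g/mol.
Mass of O per formula unit: 4 × 15.999 = 63.996 g.
Weight fraction O = 63.996 / 142.053 = 0.4505.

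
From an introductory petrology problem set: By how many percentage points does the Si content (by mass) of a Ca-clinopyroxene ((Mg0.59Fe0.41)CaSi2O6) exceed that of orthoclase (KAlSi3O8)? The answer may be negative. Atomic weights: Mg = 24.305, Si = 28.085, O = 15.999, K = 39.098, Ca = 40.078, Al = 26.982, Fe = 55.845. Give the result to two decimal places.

Si in (Mg0.59Fe0.41)CaSi2O6: molar mass 229.478 g/mol; 2×28.085 = 56.170 g → 24.48 wt%.
Si in KAlSi3O8: molar mass 278.327 g/mol; 3×28.085 = 84.255 g → 30.27 wt%.
Difference = 24.48 − 30.27 = -5.79 percentage points.

-5.79 percentage points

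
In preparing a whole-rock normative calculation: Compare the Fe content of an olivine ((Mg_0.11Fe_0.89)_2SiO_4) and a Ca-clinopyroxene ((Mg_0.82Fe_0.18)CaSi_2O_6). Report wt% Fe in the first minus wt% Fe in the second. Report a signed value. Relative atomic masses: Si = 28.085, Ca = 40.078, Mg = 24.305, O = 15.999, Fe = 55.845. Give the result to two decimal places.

First mineral: 99.404 g Fe in 196.832 g formula = 50.50 wt% Fe.
Second mineral: 10.052 g Fe in 222.224 g formula = 4.52 wt% Fe.
50.50% − 4.52% gives a difference of 45.98 percentage points.

45.98 percentage points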